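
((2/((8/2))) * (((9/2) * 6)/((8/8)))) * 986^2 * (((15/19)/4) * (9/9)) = 98434845/38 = 2590390.66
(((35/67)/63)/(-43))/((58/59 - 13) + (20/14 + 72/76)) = 39235/1961606637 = 0.00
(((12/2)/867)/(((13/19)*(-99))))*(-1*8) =304/371943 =0.00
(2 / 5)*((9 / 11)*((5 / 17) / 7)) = 18 / 1309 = 0.01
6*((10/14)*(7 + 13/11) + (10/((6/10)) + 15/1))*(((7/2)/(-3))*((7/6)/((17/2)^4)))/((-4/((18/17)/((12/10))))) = 606550/46855281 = 0.01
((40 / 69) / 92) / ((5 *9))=0.00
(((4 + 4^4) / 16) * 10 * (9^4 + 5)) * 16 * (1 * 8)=136572800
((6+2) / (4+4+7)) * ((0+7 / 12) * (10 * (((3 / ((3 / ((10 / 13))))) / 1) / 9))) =280 / 1053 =0.27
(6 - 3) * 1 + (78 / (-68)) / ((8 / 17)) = 9 / 16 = 0.56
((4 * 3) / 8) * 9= 27 / 2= 13.50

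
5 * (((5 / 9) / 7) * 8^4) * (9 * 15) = 1536000 / 7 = 219428.57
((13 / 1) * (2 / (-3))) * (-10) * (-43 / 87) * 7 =-78260 / 261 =-299.85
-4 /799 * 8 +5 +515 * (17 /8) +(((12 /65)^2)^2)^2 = 2239100852045407453957 /2036777643996875000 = 1099.33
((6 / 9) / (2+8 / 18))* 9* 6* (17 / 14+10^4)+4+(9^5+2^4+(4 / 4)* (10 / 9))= 143007980 / 693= 206360.72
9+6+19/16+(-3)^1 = 211/16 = 13.19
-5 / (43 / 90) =-450 / 43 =-10.47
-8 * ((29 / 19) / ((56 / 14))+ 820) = -124698 / 19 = -6563.05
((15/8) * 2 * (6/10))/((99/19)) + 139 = 6135/44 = 139.43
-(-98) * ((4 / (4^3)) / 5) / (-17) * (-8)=49 / 85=0.58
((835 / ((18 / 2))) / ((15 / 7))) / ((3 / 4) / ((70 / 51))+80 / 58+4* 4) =9492280 / 3930039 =2.42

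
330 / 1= 330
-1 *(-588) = 588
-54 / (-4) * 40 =540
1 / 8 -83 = -663 / 8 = -82.88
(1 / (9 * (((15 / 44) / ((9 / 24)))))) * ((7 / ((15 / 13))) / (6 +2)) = 1001 / 10800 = 0.09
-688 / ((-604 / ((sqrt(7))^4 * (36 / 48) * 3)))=18963 / 151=125.58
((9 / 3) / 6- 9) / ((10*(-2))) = 0.42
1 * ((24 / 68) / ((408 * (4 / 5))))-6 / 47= -27509 / 217328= -0.13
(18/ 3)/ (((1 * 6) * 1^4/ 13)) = 13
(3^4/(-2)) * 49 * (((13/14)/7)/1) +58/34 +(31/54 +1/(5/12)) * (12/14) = -5547671/21420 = -258.99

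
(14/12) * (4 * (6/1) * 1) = 28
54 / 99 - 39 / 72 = 1 / 264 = 0.00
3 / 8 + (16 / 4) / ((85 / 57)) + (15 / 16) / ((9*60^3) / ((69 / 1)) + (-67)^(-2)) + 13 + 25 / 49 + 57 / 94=9204057485306401 / 535930581517520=17.17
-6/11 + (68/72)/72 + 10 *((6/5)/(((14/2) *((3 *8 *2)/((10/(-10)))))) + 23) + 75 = 30379873/99792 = 304.43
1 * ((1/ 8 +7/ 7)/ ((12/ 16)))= 3/ 2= 1.50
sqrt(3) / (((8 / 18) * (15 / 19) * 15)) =19 * sqrt(3) / 100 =0.33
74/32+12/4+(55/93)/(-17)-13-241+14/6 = -6232655/25296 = -246.39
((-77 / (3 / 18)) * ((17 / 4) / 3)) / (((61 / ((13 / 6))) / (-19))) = 323323 / 732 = 441.70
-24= -24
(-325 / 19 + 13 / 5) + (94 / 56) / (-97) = -3747113 / 258020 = -14.52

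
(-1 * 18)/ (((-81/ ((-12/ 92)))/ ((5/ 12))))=-0.01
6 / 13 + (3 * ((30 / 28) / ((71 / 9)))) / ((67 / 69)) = 762873 / 865774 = 0.88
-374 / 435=-0.86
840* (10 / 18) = 1400 / 3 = 466.67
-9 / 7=-1.29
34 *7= 238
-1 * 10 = -10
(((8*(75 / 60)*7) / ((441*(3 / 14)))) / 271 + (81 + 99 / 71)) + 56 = 71898262 / 519507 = 138.40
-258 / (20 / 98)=-6321 / 5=-1264.20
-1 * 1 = -1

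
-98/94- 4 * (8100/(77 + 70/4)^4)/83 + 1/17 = -1027696783318/1044689114637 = -0.98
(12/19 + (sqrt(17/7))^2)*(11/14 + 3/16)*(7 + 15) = 487993/7448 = 65.52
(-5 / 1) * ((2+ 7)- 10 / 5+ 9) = -80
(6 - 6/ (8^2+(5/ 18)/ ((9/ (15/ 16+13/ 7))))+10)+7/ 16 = 16.34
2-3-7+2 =-6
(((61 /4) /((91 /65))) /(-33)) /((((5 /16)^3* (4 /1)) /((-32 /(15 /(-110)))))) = -999424 /1575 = -634.55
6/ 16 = 3/ 8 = 0.38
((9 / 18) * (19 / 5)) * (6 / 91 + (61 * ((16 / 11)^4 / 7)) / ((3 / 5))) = 2471080891 / 19984965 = 123.65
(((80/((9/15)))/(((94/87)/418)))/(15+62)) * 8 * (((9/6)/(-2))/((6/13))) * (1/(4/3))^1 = -2148900/329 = -6531.61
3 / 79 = 0.04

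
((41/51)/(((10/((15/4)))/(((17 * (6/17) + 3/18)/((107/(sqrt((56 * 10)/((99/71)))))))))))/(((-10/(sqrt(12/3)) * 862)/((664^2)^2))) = -36861067753984 * sqrt(27335)/388074555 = -15704072.16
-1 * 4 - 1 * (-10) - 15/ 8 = 4.12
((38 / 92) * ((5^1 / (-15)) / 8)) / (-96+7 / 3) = 19 / 103408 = 0.00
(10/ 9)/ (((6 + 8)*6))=5/ 378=0.01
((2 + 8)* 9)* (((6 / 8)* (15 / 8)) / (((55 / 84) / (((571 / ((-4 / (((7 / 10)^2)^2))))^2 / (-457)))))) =-3197134082312541 / 6434560000000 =-496.87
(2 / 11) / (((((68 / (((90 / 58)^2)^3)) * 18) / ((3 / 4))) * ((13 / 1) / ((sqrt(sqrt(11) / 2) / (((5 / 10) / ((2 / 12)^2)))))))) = 307546875 * 11^(1 / 4) * sqrt(2) / 92544991574464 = 0.00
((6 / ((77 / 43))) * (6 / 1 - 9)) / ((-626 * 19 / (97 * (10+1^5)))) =37539 / 41629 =0.90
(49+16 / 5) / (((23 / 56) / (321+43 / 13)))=61621056 / 1495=41218.10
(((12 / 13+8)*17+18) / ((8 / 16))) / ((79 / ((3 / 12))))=1103 / 1027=1.07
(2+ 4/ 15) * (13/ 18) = 221/ 135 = 1.64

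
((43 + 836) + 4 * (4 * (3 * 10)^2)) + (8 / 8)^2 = 15280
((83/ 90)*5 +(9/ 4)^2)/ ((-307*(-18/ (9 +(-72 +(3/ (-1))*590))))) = -851123/ 265248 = -3.21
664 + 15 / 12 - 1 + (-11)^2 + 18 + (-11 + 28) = 3281 / 4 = 820.25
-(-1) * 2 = 2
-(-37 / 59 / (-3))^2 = -1369 / 31329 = -0.04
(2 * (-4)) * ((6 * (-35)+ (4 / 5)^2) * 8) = 334976 / 25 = 13399.04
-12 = -12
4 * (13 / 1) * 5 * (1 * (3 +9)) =3120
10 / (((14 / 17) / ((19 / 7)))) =1615 / 49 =32.96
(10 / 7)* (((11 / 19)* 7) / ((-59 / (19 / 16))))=-55 / 472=-0.12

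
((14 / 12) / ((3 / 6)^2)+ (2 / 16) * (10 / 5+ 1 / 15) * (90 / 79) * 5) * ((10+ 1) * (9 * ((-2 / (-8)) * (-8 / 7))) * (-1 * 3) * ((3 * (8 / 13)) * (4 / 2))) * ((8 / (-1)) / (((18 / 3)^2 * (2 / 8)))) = -12289728 / 7189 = -1709.52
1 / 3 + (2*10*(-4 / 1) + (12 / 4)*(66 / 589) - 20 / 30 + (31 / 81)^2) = -308577356 / 3864429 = -79.85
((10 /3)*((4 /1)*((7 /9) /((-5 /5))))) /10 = -28 /27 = -1.04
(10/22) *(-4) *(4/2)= -40/11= -3.64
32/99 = 0.32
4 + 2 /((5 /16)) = 52 /5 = 10.40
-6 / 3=-2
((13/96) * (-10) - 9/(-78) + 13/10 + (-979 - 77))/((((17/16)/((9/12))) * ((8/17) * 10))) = -3294529/20800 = -158.39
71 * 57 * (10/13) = 3113.08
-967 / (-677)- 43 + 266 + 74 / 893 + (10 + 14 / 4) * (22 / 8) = 1265400473 / 4836488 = 261.64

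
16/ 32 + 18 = 37/ 2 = 18.50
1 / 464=0.00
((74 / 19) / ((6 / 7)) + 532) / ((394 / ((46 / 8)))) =703409 / 89832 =7.83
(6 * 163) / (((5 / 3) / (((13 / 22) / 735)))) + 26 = 356707 / 13475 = 26.47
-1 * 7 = -7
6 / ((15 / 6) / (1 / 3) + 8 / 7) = 84 / 121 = 0.69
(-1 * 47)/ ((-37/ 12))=564/ 37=15.24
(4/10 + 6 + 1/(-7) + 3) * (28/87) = 432/145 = 2.98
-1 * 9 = -9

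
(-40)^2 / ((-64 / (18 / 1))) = -450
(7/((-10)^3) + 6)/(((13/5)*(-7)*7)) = -461/9800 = -0.05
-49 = -49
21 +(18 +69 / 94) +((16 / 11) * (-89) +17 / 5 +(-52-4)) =-735797 / 5170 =-142.32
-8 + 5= -3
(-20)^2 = 400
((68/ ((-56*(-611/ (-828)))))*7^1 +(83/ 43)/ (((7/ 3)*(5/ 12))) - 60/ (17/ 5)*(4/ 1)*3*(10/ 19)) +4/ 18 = -322826066924/ 2673146385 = -120.77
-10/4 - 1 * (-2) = -1/2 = -0.50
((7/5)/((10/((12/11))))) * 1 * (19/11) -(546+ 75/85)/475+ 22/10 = 1282382/977075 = 1.31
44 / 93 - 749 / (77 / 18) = -178634 / 1023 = -174.62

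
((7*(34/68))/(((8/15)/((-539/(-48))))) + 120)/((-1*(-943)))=49585/241408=0.21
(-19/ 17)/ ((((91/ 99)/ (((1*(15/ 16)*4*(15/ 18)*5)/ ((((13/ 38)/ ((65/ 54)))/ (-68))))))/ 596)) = 739598750/ 273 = 2709152.93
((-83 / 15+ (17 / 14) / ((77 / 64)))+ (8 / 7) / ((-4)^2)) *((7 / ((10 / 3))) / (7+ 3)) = -71999 / 77000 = -0.94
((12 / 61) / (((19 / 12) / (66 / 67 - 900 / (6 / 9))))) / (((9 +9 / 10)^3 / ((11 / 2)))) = -241024000 / 253692351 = -0.95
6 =6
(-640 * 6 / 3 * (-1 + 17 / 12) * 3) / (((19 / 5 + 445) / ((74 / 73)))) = -148000 / 40953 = -3.61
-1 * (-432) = 432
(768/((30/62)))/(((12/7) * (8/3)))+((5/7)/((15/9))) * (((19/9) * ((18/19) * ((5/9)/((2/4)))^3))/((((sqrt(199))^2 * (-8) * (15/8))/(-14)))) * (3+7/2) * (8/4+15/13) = 251925256/725355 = 347.31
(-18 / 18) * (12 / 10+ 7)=-41 / 5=-8.20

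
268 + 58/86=268.67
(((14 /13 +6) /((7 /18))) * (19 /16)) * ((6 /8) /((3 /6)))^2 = 35397 /728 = 48.62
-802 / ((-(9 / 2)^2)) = 3208 / 81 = 39.60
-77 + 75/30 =-74.50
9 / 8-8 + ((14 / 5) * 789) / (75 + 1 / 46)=445129 / 19720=22.57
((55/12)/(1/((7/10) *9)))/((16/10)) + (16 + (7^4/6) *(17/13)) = 1391125/2496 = 557.34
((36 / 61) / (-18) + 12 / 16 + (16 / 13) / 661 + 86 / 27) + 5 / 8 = 512809045 / 113221368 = 4.53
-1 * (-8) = 8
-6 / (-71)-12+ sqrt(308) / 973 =-846 / 71+ 2*sqrt(77) / 973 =-11.90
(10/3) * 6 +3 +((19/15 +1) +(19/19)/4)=1531/60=25.52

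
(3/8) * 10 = 15/4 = 3.75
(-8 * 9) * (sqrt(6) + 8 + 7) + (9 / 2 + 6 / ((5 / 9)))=-10647 / 10-72 * sqrt(6)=-1241.06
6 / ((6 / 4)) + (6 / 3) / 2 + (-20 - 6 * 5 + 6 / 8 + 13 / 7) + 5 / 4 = -288 / 7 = -41.14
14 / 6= 2.33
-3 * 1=-3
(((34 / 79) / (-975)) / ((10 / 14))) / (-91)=34 / 5006625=0.00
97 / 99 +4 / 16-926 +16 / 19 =-6951635 / 7524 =-923.93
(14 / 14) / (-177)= -1 / 177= -0.01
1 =1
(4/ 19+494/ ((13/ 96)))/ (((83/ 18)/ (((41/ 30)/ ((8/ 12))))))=12788802/ 7885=1621.92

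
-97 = -97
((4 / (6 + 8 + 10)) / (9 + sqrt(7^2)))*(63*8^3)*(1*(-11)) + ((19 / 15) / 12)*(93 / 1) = -221171 / 60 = -3686.18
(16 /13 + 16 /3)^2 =65536 /1521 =43.09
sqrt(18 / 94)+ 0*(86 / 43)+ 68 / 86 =3*sqrt(47) / 47+ 34 / 43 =1.23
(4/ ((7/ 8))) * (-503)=-16096/ 7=-2299.43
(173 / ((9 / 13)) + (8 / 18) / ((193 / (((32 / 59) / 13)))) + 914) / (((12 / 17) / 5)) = 43934370835 / 5329116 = 8244.21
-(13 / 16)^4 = -28561 / 65536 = -0.44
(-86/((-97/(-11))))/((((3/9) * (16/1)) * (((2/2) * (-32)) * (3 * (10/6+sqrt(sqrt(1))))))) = 1419/198656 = 0.01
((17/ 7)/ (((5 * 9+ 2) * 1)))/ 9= 17/ 2961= 0.01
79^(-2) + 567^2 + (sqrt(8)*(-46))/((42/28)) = 2006412850/6241 - 184*sqrt(2)/3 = 321402.26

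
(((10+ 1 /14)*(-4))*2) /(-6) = 94 /7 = 13.43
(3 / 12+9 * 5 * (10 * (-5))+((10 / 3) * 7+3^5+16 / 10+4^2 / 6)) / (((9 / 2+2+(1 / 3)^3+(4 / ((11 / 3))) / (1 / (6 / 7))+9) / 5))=-82293057 / 136982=-600.76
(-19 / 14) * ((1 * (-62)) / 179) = 589 / 1253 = 0.47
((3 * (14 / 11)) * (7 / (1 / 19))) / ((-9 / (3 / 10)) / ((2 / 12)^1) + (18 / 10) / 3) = -9310 / 3289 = -2.83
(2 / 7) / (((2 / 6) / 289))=1734 / 7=247.71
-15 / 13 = -1.15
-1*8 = -8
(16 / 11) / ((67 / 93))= 1488 / 737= 2.02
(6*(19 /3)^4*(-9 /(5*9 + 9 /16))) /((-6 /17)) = 35447312 /6561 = 5402.73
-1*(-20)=20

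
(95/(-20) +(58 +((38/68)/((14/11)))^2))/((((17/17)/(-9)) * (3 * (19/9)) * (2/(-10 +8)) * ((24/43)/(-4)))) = -4686126111/8609888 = -544.27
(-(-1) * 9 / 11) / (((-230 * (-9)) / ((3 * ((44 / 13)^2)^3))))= 989497344 / 555083035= 1.78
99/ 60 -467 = -465.35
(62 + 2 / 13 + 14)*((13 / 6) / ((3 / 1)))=55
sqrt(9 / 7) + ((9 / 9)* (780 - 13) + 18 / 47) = 3* sqrt(7) / 7 + 36067 / 47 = 768.52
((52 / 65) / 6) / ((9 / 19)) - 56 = -7522 / 135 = -55.72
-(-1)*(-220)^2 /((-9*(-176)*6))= 275 /54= 5.09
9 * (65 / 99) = 65 / 11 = 5.91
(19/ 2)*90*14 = 11970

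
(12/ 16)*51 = 153/ 4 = 38.25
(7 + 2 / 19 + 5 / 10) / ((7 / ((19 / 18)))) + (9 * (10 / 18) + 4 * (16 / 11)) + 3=41483 / 2772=14.97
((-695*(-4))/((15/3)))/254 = 2.19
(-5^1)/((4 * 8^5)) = -5/131072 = -0.00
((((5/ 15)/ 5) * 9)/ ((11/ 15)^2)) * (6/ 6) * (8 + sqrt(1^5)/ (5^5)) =675027/ 75625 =8.93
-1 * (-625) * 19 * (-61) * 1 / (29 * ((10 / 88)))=-6374500 / 29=-219810.34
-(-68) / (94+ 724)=34 / 409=0.08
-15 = -15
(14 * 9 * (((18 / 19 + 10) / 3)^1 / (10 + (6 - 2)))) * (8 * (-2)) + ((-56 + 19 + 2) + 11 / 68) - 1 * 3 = -727799 / 1292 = -563.31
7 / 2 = 3.50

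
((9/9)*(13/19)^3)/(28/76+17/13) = 28561/149454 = 0.19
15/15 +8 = 9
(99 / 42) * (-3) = -99 / 14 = -7.07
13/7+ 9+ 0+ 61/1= 503/7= 71.86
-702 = -702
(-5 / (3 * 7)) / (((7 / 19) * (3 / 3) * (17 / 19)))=-1805 / 2499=-0.72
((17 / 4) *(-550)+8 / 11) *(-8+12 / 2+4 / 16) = 359863 / 88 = 4089.35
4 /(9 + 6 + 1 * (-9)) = 0.67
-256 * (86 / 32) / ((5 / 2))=-1376 / 5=-275.20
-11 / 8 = -1.38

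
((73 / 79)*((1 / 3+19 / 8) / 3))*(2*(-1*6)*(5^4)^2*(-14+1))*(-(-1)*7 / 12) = 168669921875 / 5688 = 29653643.09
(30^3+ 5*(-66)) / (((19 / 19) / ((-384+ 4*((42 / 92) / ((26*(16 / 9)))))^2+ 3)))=44994277390486095 / 11443328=3931922373.50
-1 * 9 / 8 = -9 / 8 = -1.12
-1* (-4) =4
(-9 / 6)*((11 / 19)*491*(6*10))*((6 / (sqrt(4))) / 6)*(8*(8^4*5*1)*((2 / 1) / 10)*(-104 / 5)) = 165653250048 / 19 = 8718592107.79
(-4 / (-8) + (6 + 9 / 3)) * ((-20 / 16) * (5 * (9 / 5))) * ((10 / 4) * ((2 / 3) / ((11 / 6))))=-4275 / 44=-97.16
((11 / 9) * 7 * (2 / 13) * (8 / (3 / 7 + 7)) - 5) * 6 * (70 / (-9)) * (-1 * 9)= -762860 / 507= -1504.65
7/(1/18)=126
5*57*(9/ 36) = 285/ 4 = 71.25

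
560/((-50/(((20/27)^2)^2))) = -1792000/531441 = -3.37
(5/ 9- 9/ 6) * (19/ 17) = -19/ 18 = -1.06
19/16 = 1.19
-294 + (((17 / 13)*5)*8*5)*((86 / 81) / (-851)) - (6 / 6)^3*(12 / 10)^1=-1324110028 / 4480515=-295.53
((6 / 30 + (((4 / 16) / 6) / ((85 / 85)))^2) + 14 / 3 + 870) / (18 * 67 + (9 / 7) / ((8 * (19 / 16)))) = 335109593 / 461998080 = 0.73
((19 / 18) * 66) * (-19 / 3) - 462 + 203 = -6302 / 9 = -700.22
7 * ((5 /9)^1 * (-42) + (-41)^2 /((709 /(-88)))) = -3453898 /2127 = -1623.84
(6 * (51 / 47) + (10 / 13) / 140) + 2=72847 / 8554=8.52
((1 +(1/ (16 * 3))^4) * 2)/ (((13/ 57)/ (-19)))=-166.62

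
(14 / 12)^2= 49 / 36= 1.36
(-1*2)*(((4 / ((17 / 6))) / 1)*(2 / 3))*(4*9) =-1152 / 17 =-67.76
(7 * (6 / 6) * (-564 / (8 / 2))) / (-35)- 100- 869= -940.80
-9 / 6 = -3 / 2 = -1.50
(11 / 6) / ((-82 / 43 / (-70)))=16555 / 246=67.30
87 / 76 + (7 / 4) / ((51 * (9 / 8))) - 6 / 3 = -28771 / 34884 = -0.82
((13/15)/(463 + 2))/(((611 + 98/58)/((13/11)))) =0.00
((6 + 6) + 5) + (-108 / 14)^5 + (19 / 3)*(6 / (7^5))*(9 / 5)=-2294396183 / 84035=-27302.86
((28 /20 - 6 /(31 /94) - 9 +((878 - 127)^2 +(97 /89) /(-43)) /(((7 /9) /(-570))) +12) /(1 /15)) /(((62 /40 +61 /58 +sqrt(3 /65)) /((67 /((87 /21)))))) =-45115397163642825069960 /1162651023227 +266778104245428338080 * sqrt(195) /1162651023227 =-35599713801.19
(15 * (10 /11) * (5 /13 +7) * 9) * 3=2718.88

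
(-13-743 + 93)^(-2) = 1 / 439569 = 0.00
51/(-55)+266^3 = 1035160229/55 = 18821095.07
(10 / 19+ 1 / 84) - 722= -1151453 / 1596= -721.46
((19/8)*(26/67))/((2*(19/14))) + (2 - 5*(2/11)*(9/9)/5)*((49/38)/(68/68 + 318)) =6198381/17867828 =0.35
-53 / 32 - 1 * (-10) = 267 / 32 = 8.34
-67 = -67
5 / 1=5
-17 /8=-2.12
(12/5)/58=6/145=0.04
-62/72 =-31/36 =-0.86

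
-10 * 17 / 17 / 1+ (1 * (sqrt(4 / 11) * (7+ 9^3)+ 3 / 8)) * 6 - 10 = -71 / 4+ 8832 * sqrt(11) / 11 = 2645.20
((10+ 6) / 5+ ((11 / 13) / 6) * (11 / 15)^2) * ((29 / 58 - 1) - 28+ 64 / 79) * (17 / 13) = -171035725 / 1441908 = -118.62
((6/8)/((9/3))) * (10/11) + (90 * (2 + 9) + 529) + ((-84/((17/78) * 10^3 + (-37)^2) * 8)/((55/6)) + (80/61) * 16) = 639612850909/415288610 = 1540.16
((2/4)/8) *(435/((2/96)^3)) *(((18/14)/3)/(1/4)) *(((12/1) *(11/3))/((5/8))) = 2540077056/7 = 362868150.86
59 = 59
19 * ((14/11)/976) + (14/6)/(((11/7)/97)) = 2319863/16104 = 144.06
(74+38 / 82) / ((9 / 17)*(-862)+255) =-51901 / 140343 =-0.37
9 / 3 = 3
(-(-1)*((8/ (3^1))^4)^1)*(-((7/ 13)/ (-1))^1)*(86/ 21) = 352256/ 3159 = 111.51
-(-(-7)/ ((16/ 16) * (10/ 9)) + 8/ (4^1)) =-83/ 10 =-8.30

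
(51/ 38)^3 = 132651/ 54872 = 2.42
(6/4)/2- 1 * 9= -33/4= -8.25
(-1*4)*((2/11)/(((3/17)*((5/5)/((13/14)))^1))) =-884/231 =-3.83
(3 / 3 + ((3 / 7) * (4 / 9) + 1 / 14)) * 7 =8.83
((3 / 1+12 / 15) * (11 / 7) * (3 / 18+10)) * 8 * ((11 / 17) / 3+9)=4793624 / 1071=4475.84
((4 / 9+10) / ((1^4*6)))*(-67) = -3149 / 27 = -116.63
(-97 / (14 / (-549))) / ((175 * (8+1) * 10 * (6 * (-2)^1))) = -5917 / 294000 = -0.02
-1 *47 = -47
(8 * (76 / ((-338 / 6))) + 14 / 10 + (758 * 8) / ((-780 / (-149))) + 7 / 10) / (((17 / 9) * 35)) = 17486733 / 1005550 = 17.39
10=10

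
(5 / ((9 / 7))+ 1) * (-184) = -8096 / 9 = -899.56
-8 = -8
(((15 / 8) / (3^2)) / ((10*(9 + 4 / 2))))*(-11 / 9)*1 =-1 / 432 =-0.00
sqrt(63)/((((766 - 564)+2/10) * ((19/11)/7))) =385 * sqrt(7)/6403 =0.16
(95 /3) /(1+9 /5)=475 /42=11.31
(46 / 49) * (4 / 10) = 92 / 245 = 0.38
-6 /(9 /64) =-128 /3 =-42.67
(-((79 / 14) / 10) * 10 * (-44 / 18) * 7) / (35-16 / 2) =869 / 243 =3.58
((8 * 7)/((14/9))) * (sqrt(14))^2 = 504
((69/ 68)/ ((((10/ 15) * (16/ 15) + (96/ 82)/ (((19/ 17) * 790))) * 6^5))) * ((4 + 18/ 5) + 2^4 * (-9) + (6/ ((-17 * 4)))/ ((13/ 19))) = -427080200947/ 17078402045952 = -0.03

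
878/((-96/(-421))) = 184819/48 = 3850.40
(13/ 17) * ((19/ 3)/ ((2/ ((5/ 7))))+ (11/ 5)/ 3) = 481/ 210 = 2.29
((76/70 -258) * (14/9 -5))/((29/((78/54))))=3623776/82215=44.08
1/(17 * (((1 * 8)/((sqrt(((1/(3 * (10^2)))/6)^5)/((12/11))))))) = 11 * sqrt(2)/317260800000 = 0.00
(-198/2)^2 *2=19602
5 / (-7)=-5 / 7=-0.71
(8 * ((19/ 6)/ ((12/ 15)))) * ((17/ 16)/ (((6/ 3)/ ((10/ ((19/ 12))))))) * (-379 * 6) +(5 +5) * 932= -232292.50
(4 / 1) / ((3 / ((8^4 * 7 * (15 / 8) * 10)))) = 716800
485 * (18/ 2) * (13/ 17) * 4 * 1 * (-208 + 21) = -2496780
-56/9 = -6.22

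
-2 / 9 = -0.22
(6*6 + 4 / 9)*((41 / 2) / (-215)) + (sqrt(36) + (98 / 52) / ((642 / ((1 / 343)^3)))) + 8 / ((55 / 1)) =260461028837279 / 97531983368820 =2.67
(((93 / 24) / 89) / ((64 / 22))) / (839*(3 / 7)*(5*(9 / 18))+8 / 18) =0.00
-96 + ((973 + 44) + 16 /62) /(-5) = -299.45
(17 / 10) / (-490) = -17 / 4900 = -0.00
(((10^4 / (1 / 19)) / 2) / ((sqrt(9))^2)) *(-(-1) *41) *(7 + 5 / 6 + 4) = 138272500 / 27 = 5121203.70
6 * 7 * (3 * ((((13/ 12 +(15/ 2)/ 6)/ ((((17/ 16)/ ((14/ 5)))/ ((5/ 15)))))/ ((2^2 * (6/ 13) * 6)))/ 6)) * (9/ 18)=4459/ 2295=1.94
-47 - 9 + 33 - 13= -36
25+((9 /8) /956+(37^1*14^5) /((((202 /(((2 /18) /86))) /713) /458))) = 12424675630907207 /298937376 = 41562804.21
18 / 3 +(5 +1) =12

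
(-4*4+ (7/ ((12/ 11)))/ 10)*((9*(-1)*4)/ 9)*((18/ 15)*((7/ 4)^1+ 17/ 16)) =16587/ 80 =207.34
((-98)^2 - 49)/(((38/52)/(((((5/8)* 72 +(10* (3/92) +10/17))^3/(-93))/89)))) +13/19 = -1916530075143146697/12534169545164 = -152904.43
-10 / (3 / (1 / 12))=-5 / 18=-0.28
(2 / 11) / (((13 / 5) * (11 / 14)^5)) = 5378240 / 23030293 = 0.23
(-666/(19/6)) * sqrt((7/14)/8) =-999/19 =-52.58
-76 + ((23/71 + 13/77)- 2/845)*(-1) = -353356236/4619615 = -76.49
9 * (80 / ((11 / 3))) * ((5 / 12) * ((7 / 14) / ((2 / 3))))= 675 / 11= 61.36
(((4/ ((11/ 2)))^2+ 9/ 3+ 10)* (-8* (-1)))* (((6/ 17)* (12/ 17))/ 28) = 235728/ 244783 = 0.96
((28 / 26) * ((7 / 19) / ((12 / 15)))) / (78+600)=245 / 334932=0.00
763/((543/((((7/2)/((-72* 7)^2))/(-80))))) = -109/450385920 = -0.00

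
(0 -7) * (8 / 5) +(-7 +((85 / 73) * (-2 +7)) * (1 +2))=-268 / 365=-0.73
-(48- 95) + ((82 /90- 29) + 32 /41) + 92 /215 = 1596181 /79335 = 20.12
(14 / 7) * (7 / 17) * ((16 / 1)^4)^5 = 16924961474604808445886464 / 17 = 995585969094400496816850.80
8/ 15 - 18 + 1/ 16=-4177/ 240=-17.40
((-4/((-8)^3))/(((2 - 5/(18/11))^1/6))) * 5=-135/608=-0.22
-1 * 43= -43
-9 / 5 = -1.80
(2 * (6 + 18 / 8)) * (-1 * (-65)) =2145 / 2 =1072.50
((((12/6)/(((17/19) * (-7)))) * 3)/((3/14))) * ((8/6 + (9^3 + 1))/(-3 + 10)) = -166744/357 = -467.07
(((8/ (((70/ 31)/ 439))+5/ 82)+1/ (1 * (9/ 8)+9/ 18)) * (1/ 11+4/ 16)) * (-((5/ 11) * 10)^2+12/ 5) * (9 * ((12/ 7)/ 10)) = -12987959448942/ 869043175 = -14945.13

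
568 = 568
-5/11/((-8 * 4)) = 5/352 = 0.01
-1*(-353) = 353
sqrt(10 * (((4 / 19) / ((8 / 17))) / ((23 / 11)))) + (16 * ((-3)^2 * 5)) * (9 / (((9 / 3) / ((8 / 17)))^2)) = 160.91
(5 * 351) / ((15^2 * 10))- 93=-4611 / 50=-92.22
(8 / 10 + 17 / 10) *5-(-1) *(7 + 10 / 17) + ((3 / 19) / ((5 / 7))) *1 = 65599 / 3230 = 20.31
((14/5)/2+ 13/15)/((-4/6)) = -3.40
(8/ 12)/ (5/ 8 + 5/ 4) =16/ 45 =0.36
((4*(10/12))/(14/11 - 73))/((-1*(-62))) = -55/73377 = -0.00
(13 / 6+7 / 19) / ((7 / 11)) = 3179 / 798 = 3.98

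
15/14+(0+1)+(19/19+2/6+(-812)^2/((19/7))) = 193849853/798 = 242919.62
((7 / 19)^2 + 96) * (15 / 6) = 240.34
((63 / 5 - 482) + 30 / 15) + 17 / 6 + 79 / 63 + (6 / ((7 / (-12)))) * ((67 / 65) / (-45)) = -2709001 / 5850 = -463.08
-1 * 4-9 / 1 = -13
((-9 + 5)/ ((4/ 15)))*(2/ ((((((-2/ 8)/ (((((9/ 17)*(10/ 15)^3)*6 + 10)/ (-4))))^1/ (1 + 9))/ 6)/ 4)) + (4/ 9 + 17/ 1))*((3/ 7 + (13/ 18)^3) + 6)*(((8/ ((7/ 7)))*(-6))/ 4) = 1119873108955/ 173502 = 6454525.65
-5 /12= -0.42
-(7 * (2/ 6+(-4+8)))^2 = -8281/ 9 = -920.11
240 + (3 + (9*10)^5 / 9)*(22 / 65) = 1110324282 / 5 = 222064856.40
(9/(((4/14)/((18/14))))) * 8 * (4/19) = 1296/19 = 68.21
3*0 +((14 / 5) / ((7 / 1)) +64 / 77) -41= -15311 / 385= -39.77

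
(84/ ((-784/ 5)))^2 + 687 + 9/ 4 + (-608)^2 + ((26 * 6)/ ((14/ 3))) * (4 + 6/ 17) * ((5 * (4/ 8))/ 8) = 4936678001/ 13328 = 370399.01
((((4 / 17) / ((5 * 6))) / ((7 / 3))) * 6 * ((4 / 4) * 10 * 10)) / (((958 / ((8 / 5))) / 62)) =11904 / 57001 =0.21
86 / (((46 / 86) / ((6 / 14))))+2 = 11416 / 161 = 70.91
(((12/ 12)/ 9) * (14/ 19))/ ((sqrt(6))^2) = 7/ 513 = 0.01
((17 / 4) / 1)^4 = 83521 / 256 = 326.25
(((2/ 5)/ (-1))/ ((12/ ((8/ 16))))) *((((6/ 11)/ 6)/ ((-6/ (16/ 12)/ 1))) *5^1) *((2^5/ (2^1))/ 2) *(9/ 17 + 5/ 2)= 206/ 5049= 0.04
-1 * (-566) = 566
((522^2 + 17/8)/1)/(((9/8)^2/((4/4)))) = 17439112/81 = 215297.68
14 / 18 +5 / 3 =22 / 9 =2.44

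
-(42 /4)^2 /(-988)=0.11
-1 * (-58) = 58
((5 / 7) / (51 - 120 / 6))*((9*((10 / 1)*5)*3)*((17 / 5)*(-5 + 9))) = 91800 / 217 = 423.04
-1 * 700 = -700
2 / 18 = 1 / 9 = 0.11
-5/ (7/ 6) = -30/ 7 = -4.29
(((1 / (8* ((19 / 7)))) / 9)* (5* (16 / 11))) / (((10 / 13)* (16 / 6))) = 91 / 5016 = 0.02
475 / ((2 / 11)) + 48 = 5321 / 2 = 2660.50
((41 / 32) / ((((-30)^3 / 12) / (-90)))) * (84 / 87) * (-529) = -151823 / 5800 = -26.18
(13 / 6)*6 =13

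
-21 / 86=-0.24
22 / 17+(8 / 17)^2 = 438 / 289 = 1.52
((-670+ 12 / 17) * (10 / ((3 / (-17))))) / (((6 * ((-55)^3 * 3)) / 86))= -978508 / 898425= -1.09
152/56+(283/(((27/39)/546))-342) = 4679921/21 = 222853.38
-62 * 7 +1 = -433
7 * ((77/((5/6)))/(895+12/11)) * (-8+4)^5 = -36427776/49285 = -739.13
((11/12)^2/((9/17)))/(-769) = -2057/996624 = -0.00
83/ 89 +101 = 9072/ 89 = 101.93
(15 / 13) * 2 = 30 / 13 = 2.31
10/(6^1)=1.67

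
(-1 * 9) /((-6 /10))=15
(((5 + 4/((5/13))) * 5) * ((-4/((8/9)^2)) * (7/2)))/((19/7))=-305613/608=-502.65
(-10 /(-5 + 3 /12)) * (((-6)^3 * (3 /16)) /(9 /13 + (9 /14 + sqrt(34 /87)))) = -6233212440 /76209893 + 53660880 * sqrt(2958) /76209893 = -43.49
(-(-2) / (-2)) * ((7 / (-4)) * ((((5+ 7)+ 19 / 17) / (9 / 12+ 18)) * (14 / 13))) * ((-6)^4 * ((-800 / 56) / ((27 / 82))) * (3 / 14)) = -3510912 / 221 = -15886.48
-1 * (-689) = 689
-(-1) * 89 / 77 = 89 / 77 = 1.16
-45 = -45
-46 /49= -0.94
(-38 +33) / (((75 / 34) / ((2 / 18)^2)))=-34 / 1215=-0.03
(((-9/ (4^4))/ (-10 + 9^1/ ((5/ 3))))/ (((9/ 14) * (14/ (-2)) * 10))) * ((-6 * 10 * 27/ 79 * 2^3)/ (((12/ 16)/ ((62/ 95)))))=837/ 34523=0.02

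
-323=-323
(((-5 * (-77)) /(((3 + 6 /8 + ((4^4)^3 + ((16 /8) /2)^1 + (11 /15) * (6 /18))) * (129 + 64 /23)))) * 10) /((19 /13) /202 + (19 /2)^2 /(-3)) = -2759724000 /47665542217876681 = -0.00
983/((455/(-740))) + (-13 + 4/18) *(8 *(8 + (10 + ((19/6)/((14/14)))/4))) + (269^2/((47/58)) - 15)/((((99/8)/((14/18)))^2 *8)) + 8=-11773874430931/3395429037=-3467.57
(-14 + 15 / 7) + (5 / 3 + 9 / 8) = -1523 / 168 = -9.07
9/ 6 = 3/ 2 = 1.50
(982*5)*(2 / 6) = 4910 / 3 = 1636.67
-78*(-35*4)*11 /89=120120 /89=1349.66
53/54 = 0.98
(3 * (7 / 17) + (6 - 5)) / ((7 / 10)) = 380 / 119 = 3.19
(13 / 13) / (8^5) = 1 / 32768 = 0.00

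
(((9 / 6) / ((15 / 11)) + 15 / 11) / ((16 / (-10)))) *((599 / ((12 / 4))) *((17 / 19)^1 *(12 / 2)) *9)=-24836337 / 1672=-14854.27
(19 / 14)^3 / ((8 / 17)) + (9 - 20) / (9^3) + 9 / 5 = 567837647 / 80015040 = 7.10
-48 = -48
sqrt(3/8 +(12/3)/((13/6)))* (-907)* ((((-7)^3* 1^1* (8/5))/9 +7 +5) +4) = 60798.74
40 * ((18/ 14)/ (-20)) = -18/ 7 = -2.57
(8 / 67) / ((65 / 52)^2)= 128 / 1675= 0.08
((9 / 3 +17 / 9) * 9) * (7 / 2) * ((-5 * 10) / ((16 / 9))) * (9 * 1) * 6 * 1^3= -467775 / 2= -233887.50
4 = 4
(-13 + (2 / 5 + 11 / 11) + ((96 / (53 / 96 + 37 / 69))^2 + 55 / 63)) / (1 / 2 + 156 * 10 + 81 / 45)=38775239162 / 7796236329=4.97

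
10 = 10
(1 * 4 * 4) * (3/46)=24/23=1.04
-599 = -599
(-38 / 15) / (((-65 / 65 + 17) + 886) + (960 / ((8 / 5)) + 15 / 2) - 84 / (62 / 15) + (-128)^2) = -0.00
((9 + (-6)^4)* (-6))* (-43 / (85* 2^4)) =33669 / 136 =247.57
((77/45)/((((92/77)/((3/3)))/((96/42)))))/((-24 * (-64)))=847/397440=0.00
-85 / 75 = -17 / 15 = -1.13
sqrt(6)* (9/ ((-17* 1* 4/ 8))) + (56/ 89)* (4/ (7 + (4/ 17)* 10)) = 3808/ 14151 - 18* sqrt(6)/ 17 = -2.32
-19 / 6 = -3.17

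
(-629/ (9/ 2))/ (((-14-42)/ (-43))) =-27047/ 252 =-107.33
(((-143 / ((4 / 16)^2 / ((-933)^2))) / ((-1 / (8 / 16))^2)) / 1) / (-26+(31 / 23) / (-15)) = 171782299260 / 9001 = 19084801.61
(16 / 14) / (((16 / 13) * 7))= 0.13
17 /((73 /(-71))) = -1207 /73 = -16.53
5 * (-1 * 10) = -50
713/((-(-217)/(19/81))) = 437/567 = 0.77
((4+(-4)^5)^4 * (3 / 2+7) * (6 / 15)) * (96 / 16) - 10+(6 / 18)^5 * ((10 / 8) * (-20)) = 5365832703549545 / 243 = 22081616063989.90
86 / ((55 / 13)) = 1118 / 55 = 20.33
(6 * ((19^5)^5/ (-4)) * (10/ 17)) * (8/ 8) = -1396147435323841343049144154207485/ 17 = -82126319724931843708773190000000.00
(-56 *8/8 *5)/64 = -35/8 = -4.38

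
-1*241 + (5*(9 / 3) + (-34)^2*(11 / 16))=2275 / 4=568.75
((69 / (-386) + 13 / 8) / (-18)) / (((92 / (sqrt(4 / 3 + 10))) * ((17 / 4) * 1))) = -2233 * sqrt(102) / 32600016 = -0.00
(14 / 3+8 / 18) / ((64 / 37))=2.95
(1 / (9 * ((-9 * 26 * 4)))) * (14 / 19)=-0.00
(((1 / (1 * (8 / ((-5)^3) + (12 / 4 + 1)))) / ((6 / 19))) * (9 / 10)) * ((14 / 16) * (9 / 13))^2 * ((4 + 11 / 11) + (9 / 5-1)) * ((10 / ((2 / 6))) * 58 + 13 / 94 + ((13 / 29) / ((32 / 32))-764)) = 1003786394625 / 666957824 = 1505.02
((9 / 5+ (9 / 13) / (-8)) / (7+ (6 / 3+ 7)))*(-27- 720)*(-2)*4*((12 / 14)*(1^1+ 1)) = 1996731 / 1820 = 1097.10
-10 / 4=-5 / 2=-2.50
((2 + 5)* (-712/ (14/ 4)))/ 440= -178/ 55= -3.24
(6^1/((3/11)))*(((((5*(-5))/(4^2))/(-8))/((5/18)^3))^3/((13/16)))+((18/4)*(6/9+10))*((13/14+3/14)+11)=30680017653/1456000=21071.44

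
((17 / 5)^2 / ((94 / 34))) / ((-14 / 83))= -407779 / 16450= -24.79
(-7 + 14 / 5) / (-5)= 21 / 25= 0.84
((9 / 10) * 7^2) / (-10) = -441 / 100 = -4.41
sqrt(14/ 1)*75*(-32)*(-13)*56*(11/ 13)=5531666.28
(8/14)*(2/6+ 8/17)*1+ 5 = 5.46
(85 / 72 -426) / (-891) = 30587 / 64152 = 0.48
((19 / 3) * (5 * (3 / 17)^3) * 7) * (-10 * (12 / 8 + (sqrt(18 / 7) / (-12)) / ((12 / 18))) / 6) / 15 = -1995 / 9826 + 285 * sqrt(14) / 39304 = -0.18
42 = 42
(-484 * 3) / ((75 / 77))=-37268 / 25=-1490.72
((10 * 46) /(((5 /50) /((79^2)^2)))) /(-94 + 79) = -35834074520 /3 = -11944691506.67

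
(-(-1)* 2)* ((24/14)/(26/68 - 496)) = -0.01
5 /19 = 0.26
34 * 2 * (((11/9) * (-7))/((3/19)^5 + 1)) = -589311562/1013049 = -581.72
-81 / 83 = -0.98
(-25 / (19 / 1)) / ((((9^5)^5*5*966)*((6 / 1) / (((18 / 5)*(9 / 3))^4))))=-4 / 4648787329906893150282375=-0.00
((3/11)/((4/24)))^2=324/121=2.68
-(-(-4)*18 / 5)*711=-10238.40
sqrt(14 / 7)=sqrt(2)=1.41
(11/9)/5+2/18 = 16/45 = 0.36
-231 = -231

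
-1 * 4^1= -4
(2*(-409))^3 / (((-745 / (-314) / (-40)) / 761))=1046319219601024 / 149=7022276641617.61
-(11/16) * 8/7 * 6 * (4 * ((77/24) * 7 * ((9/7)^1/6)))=-363/4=-90.75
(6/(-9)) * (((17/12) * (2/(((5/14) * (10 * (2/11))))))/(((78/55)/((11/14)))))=-22627/14040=-1.61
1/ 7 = 0.14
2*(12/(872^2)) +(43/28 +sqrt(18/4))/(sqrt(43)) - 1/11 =-95015/1045528 +sqrt(43)/28 +3*sqrt(86)/86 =0.47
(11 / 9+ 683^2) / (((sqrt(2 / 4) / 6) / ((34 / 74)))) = 142746008 *sqrt(2) / 111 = 1818678.74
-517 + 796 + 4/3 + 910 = 3571/3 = 1190.33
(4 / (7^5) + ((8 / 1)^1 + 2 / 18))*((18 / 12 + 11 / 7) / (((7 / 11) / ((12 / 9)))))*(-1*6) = -2321383724 / 7411887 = -313.20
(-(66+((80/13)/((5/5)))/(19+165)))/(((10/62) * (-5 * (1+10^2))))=612064/754975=0.81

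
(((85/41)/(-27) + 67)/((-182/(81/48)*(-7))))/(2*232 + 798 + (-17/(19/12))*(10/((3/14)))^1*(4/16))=351899/4512599728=0.00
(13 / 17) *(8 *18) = 1872 / 17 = 110.12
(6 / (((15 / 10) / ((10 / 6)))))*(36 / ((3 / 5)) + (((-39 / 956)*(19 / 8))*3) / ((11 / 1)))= 8409095 / 21032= 399.82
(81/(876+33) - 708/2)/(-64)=35745/6464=5.53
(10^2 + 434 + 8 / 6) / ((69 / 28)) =44968 / 207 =217.24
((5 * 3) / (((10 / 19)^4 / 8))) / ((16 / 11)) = 4300593 / 4000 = 1075.15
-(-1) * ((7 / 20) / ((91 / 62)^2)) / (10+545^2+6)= 0.00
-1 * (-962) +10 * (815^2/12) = 3326897/6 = 554482.83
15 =15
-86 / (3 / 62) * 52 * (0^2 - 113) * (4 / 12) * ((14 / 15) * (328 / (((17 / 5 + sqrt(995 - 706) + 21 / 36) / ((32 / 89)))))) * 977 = 17991954354110464 / 1008459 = 17841037021.94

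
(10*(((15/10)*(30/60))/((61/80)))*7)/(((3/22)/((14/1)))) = 431200/61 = 7068.85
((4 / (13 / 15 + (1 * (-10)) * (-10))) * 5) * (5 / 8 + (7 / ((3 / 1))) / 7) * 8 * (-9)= -20700 / 1513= -13.68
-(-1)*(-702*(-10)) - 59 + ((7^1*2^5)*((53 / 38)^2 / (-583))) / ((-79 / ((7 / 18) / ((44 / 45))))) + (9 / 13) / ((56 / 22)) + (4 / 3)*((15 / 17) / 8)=148651049532719 / 21353544212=6961.42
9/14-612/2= -4275/14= -305.36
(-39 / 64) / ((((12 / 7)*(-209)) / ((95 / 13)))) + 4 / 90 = 7207 / 126720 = 0.06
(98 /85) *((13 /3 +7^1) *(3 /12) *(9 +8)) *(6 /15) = 1666 /75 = 22.21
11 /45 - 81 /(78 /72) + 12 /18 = -43207 /585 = -73.86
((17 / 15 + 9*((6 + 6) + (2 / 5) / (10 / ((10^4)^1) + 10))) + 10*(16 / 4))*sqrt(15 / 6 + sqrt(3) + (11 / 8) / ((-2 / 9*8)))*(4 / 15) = 22426237*sqrt(442 + 256*sqrt(3)) / 9000900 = 74.14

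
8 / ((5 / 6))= 48 / 5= 9.60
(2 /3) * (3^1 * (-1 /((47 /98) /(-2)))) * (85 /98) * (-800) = -272000 /47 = -5787.23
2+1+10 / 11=43 / 11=3.91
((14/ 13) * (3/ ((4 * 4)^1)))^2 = 441/ 10816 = 0.04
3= 3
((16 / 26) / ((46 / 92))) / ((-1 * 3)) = -16 / 39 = -0.41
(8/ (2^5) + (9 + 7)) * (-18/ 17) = -585/ 34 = -17.21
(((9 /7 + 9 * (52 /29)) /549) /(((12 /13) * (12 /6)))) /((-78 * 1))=-131 /594384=-0.00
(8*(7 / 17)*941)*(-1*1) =-52696 / 17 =-3099.76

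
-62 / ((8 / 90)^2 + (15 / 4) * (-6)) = 251100 / 91093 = 2.76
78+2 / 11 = 860 / 11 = 78.18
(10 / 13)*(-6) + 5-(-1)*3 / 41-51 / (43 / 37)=-995279 / 22919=-43.43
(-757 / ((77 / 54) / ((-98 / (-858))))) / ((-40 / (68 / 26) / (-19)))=-15404193 / 204490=-75.33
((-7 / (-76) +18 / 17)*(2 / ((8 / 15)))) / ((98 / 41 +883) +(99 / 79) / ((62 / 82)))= 2239622745 / 460301191424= 0.00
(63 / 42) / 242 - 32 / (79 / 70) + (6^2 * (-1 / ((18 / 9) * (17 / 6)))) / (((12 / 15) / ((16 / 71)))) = -1390884821 / 46150852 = -30.14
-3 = -3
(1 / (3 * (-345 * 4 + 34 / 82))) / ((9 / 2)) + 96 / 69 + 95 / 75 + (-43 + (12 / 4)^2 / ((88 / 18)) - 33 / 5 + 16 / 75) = -1734384689461 / 38638185300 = -44.89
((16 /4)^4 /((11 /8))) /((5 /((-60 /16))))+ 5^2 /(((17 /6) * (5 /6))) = -24132 /187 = -129.05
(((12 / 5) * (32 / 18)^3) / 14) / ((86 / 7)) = 4096 / 52245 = 0.08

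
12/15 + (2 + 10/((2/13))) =339/5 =67.80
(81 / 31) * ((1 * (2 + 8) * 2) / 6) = 270 / 31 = 8.71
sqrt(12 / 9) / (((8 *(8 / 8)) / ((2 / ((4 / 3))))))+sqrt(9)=sqrt(3) / 8+3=3.22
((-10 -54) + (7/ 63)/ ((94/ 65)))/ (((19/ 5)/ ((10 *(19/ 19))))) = -168.22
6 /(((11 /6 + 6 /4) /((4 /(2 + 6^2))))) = 18 /95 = 0.19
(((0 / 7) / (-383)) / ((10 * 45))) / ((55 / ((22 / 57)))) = 0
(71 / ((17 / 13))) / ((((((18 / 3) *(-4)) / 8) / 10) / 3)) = -9230 / 17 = -542.94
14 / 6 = 7 / 3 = 2.33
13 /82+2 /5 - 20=-7971 /410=-19.44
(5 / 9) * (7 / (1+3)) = 35 / 36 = 0.97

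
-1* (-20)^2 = -400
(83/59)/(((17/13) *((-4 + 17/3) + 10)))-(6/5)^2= -236571/175525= -1.35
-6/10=-3/5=-0.60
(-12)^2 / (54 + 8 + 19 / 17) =2448 / 1073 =2.28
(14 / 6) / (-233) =-7 / 699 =-0.01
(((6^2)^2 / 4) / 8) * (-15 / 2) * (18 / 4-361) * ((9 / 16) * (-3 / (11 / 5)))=-83060.96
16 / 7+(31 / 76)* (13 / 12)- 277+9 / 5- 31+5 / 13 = -125769307 / 414960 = -303.09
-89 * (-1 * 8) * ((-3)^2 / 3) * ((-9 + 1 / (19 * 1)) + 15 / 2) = -58740 / 19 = -3091.58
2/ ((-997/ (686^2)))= -941192/ 997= -944.02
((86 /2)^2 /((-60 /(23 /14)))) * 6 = -42527 /140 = -303.76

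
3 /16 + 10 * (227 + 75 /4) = 39323 /16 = 2457.69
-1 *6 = -6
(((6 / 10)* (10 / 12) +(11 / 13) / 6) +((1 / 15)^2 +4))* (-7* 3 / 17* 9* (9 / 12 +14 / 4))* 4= -285348 / 325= -877.99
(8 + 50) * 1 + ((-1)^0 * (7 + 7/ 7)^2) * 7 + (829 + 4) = 1339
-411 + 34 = -377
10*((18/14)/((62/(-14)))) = -2.90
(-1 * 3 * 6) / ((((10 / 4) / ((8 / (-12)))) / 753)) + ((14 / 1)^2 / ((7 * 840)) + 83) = 110923 / 30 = 3697.43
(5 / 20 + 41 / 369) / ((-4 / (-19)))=1.72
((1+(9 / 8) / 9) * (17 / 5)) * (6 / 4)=459 / 80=5.74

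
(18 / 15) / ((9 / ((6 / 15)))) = 4 / 75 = 0.05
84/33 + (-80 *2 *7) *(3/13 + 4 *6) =-3880436/143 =-27135.92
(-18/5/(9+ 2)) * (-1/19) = 18/1045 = 0.02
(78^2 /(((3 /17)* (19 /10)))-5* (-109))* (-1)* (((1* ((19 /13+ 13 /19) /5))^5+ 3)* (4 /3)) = -3936743716181286620 /52403418882399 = -75123.80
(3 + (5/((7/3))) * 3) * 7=66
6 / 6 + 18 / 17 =35 / 17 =2.06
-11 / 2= -5.50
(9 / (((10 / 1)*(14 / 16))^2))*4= 576 / 1225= 0.47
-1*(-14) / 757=14 / 757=0.02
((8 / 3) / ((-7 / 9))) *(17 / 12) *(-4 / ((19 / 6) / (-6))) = -4896 / 133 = -36.81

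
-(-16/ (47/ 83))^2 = -1763584/ 2209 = -798.36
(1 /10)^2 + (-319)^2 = 101761.01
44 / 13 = 3.38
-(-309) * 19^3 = 2119431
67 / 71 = 0.94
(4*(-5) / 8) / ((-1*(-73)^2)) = 5 / 10658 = 0.00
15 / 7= 2.14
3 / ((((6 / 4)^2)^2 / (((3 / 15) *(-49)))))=-784 / 135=-5.81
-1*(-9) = 9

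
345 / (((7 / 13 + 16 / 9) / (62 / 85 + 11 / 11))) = 1186731 / 4607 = 257.59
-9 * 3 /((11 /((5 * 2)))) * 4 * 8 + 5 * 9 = -8145 /11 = -740.45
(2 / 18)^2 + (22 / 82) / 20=1711 / 66420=0.03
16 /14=8 /7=1.14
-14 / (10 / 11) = -15.40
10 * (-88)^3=-6814720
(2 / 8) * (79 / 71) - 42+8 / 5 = -40.12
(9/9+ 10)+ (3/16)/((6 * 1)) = 353/32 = 11.03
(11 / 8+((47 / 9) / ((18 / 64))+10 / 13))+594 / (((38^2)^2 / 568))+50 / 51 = 407867617399 / 18663009768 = 21.85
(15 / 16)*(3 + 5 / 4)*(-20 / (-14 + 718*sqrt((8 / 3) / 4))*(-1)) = 0.14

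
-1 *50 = -50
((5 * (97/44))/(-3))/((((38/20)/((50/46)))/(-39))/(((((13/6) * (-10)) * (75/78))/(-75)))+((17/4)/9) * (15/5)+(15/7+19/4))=-27584375/61172386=-0.45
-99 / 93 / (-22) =3 / 62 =0.05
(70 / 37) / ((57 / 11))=0.37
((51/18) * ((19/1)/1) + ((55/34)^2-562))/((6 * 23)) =-1753247/478584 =-3.66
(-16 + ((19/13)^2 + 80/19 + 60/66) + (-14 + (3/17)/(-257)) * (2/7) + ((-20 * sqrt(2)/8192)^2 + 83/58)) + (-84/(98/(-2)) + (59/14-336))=-22427726289592299029/65696310801465344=-341.38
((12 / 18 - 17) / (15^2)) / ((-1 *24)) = 49 / 16200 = 0.00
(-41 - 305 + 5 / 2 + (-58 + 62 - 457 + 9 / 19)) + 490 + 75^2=202121 / 38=5318.97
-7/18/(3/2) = -7/27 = -0.26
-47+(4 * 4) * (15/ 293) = -13531/ 293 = -46.18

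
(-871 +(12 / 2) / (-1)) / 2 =-438.50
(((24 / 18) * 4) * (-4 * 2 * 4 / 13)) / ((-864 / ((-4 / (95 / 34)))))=-2176 / 100035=-0.02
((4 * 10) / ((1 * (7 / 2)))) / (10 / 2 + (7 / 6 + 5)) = 480 / 469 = 1.02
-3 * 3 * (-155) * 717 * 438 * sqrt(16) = 1752376680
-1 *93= -93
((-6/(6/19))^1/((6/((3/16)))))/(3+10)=-19/416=-0.05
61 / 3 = 20.33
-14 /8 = -7 /4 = -1.75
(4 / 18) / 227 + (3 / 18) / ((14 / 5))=3461 / 57204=0.06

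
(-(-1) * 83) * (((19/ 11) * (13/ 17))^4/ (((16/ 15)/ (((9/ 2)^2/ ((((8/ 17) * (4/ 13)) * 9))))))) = 542179416968865/ 147315165184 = 3680.40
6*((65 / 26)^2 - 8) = -10.50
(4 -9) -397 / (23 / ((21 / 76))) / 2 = -25817 / 3496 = -7.38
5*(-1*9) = -45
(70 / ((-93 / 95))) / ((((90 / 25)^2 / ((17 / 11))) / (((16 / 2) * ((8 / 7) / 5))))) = -1292000 / 82863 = -15.59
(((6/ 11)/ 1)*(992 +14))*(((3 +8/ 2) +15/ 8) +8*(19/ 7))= 2584917/ 154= 16785.18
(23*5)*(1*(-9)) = -1035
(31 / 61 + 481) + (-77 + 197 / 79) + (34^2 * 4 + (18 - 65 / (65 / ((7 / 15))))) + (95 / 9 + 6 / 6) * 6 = 369945127 / 72285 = 5117.87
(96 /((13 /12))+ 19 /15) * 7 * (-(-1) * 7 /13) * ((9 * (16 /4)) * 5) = 10305876 /169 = 60981.51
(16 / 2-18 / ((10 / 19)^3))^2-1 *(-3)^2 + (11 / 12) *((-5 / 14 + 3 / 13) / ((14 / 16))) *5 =6364495437871 / 477750000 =13321.81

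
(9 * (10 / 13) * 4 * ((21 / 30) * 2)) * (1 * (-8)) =-4032 / 13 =-310.15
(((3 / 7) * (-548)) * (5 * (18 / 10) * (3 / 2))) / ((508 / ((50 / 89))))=-277425 / 79121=-3.51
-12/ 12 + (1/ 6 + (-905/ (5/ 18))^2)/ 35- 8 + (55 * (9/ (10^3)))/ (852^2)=102732345694631/ 338755200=303264.26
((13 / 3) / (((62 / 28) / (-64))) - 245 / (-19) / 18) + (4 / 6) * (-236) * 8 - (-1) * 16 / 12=-14650525 / 10602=-1381.86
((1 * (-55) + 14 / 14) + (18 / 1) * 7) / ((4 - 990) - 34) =-6 / 85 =-0.07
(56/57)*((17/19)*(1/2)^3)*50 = 5950/1083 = 5.49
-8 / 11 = -0.73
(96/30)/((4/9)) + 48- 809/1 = -3769/5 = -753.80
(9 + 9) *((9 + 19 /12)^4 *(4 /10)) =260144641 /2880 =90328.00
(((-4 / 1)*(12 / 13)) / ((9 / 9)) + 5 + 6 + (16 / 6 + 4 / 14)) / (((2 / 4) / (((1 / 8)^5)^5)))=2801 / 5156824199293652573356032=0.00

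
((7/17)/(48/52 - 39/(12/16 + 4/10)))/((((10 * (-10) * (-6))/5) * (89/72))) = -2093/24873720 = -0.00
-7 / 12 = -0.58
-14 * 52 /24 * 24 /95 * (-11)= 8008 /95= 84.29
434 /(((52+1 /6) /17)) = 44268 /313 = 141.43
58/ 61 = 0.95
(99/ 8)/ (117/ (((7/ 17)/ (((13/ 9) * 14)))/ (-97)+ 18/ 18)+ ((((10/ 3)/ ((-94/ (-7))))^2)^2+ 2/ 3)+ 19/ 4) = 1677314391515235/ 16596267388009454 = 0.10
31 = 31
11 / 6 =1.83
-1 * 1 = -1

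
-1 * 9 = -9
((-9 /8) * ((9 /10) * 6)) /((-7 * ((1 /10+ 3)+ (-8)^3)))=-0.00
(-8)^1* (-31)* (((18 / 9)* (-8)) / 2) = -1984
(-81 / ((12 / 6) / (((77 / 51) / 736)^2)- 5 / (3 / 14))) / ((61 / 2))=-0.00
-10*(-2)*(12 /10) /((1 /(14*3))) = 1008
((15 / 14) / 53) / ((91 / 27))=405 / 67522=0.01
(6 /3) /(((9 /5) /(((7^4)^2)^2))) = 332329305696010 /9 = 36925478410667.78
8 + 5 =13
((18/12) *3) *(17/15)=51/10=5.10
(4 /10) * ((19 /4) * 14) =133 /5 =26.60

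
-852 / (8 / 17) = -3621 / 2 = -1810.50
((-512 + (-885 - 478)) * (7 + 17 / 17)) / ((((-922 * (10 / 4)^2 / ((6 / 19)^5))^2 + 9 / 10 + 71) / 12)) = -0.00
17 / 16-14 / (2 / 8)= -54.94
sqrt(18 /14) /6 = sqrt(7) /14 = 0.19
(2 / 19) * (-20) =-40 / 19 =-2.11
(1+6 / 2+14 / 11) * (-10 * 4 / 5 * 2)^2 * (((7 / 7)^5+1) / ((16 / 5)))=843.64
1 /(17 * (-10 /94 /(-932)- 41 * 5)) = -43804 /152656855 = -0.00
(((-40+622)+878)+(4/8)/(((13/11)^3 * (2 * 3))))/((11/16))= 153971084/72501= 2123.71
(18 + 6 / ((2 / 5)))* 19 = 627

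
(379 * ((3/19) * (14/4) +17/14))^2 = 7932574225/17689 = 448446.73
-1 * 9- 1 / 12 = -109 / 12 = -9.08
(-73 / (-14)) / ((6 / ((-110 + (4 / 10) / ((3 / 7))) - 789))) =-983383 / 1260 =-780.46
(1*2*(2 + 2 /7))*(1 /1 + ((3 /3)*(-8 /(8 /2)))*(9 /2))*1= -256 /7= -36.57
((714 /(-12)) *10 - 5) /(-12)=50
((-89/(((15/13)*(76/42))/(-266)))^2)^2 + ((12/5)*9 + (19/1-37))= 10330414697835872251/625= 16528663516537395.60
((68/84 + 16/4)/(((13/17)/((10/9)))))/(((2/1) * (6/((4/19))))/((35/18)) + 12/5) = 8585/38961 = 0.22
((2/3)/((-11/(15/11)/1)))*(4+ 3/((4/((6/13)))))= -565/1573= -0.36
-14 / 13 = -1.08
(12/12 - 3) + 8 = 6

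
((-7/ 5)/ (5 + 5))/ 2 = -7/ 100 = -0.07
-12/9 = -4/3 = -1.33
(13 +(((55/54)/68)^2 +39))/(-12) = -701149393/161803008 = -4.33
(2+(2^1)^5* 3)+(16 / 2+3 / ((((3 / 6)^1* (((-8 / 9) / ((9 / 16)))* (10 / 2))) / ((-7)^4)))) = -549523 / 320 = -1717.26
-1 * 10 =-10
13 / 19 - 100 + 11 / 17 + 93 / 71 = -2232731 / 22933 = -97.36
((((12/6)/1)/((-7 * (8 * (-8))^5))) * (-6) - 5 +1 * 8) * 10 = 28185722865/939524096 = 30.00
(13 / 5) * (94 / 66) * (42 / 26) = 329 / 55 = 5.98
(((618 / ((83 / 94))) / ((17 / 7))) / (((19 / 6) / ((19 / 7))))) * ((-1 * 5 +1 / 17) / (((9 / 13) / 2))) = -84581952 / 23987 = -3526.16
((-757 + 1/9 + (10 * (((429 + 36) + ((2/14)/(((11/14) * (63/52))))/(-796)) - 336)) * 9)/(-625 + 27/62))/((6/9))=-46398247274/1780057587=-26.07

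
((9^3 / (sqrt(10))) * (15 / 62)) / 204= 729 * sqrt(10) / 8432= 0.27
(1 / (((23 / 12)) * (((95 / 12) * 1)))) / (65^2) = 144 / 9231625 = 0.00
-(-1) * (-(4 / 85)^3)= -64 / 614125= -0.00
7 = 7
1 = 1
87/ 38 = 2.29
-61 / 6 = -10.17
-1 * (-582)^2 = -338724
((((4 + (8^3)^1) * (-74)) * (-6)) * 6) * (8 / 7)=10996992 / 7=1570998.86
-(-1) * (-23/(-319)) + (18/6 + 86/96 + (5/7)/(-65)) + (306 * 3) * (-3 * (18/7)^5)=-1035848362769657/3345534192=-309621.22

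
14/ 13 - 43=-545/ 13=-41.92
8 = 8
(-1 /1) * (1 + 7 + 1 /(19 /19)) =-9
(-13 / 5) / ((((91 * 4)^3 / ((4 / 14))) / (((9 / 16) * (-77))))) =99 / 148395520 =0.00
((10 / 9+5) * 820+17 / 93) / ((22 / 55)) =6990755 / 558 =12528.23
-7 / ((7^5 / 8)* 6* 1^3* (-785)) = 4 / 5654355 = 0.00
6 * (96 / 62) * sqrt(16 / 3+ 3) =480 * sqrt(3) / 31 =26.82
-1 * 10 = -10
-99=-99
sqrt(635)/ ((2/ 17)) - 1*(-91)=91 + 17*sqrt(635)/ 2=305.19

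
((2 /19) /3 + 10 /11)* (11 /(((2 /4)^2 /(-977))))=-2313536 /57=-40588.35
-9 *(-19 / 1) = 171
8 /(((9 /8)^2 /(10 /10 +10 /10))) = 12.64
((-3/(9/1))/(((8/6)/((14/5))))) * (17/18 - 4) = 77/36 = 2.14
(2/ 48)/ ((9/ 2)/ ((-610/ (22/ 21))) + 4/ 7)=2135/ 28884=0.07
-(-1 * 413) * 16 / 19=6608 / 19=347.79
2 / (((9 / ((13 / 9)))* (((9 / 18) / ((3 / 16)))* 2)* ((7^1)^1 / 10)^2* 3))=325 / 7938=0.04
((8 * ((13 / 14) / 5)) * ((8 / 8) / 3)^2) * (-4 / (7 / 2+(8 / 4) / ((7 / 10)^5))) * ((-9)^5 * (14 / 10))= 45872622432 / 12941225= 3544.69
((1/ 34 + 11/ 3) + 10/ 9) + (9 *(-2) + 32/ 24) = -3629/ 306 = -11.86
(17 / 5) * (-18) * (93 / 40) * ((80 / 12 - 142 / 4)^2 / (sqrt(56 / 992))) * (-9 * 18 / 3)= 1277579223 * sqrt(217) / 700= 26885595.93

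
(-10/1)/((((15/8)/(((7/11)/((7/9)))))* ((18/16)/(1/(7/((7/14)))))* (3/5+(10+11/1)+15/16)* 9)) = -5120/3748437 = -0.00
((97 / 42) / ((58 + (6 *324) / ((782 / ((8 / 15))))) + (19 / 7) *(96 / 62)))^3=203161106493255069125 / 4228448191197925573180224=0.00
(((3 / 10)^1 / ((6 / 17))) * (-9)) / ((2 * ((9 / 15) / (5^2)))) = -1275 / 8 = -159.38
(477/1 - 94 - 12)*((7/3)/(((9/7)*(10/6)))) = 18179/45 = 403.98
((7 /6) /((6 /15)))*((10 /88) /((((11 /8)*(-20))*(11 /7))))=-245 /31944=-0.01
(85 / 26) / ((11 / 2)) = 85 / 143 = 0.59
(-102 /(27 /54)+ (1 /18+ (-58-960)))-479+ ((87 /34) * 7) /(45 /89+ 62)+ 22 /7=-10113748685 /5957973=-1697.52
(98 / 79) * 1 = 98 / 79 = 1.24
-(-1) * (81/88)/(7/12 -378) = -243/99638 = -0.00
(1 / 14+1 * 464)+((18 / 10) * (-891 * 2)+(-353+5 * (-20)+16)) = -222637 / 70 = -3180.53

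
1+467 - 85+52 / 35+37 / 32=431919 / 1120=385.64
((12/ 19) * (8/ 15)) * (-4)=-128/ 95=-1.35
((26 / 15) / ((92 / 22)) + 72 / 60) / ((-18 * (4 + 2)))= -557 / 37260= -0.01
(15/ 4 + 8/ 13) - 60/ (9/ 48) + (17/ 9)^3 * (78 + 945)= 6578.74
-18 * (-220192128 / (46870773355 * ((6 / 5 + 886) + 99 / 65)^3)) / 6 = 36282157891200 / 1807055773774383422302873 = 0.00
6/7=0.86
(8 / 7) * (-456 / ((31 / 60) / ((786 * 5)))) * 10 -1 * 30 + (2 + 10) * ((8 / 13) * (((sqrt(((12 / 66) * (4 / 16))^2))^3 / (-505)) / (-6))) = -75164322106237216 / 1896149255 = -39640509.26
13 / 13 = 1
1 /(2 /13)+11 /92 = 609 /92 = 6.62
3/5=0.60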